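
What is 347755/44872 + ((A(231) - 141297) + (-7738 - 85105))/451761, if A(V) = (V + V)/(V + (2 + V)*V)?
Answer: 17151710572447/2371756092264 ≈ 7.2317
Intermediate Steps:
A(V) = 2*V/(V + V*(2 + V)) (A(V) = (2*V)/(V + V*(2 + V)) = 2*V/(V + V*(2 + V)))
347755/44872 + ((A(231) - 141297) + (-7738 - 85105))/451761 = 347755/44872 + ((2/(3 + 231) - 141297) + (-7738 - 85105))/451761 = 347755*(1/44872) + ((2/234 - 141297) - 92843)*(1/451761) = 347755/44872 + ((2*(1/234) - 141297) - 92843)*(1/451761) = 347755/44872 + ((1/117 - 141297) - 92843)*(1/451761) = 347755/44872 + (-16531748/117 - 92843)*(1/451761) = 347755/44872 - 27394379/117*1/451761 = 347755/44872 - 27394379/52856037 = 17151710572447/2371756092264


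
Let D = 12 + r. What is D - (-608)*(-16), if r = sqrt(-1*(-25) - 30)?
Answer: -9716 + I*sqrt(5) ≈ -9716.0 + 2.2361*I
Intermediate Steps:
r = I*sqrt(5) (r = sqrt(25 - 30) = sqrt(-5) = I*sqrt(5) ≈ 2.2361*I)
D = 12 + I*sqrt(5) ≈ 12.0 + 2.2361*I
D - (-608)*(-16) = (12 + I*sqrt(5)) - (-608)*(-16) = (12 + I*sqrt(5)) - 152*64 = (12 + I*sqrt(5)) - 9728 = -9716 + I*sqrt(5)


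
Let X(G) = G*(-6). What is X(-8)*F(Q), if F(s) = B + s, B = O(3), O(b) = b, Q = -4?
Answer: -48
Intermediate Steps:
B = 3
X(G) = -6*G
F(s) = 3 + s
X(-8)*F(Q) = (-6*(-8))*(3 - 4) = 48*(-1) = -48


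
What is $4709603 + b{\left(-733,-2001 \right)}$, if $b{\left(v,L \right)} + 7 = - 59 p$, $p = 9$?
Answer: $4709065$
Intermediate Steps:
$b{\left(v,L \right)} = -538$ ($b{\left(v,L \right)} = -7 - 531 = -538$)
$4709603 + b{\left(-733,-2001 \right)} = 4709603 - 538 = 4709065$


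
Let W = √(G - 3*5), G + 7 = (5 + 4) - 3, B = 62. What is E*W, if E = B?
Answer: 248*I ≈ 248.0*I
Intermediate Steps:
G = -1 (G = -7 + ((5 + 4) - 3) = -7 + (9 - 3) = -7 + 6 = -1)
W = 4*I (W = √(-1 - 3*5) = √(-1 - 15) = √(-16) = 4*I ≈ 4.0*I)
E = 62
E*W = 62*(4*I) = 248*I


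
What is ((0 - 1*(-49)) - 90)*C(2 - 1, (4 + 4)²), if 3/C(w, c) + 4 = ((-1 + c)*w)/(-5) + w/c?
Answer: 13120/1769 ≈ 7.4166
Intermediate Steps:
C(w, c) = 3/(-4 + w/c - w*(-1 + c)/5) (C(w, c) = 3/(-4 + (((-1 + c)*w)/(-5) + w/c)) = 3/(-4 + ((w*(-1 + c))*(-⅕) + w/c)) = 3/(-4 + (-w*(-1 + c)/5 + w/c)) = 3/(-4 + (w/c - w*(-1 + c)/5)) = 3/(-4 + w/c - w*(-1 + c)/5))
((0 - 1*(-49)) - 90)*C(2 - 1, (4 + 4)²) = ((0 - 1*(-49)) - 90)*(-15*(4 + 4)²/(-5*(2 - 1) + 20*(4 + 4)² + (2 - 1)*((4 + 4)²)² - (4 + 4)²*(2 - 1))) = ((0 + 49) - 90)*(-15*8²/(-5*1 + 20*8² + 1*(8²)² - 1*8²*1)) = (49 - 90)*(-15*64/(-5 + 20*64 + 1*64² - 1*64*1)) = -(-615)*64/(-5 + 1280 + 1*4096 - 64) = -(-615)*64/(-5 + 1280 + 4096 - 64) = -(-615)*64/5307 = -41*(-320/1769) = 13120/1769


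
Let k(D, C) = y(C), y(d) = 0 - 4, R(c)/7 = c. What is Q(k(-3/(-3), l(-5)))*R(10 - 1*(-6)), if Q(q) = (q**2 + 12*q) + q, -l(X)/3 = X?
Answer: -4032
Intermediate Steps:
R(c) = 7*c
l(X) = -3*X
y(d) = -4
k(D, C) = -4
Q(q) = q**2 + 13*q
Q(k(-3/(-3), l(-5)))*R(10 - 1*(-6)) = (-4*(13 - 4))*(7*(10 - 1*(-6))) = (-4*9)*(7*(10 + 6)) = -252*16 = -36*112 = -4032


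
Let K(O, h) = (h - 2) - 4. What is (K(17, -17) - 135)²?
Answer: 24964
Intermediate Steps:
K(O, h) = -6 + h (K(O, h) = (-2 + h) - 4 = -6 + h)
(K(17, -17) - 135)² = ((-6 - 17) - 135)² = (-23 - 135)² = (-158)² = 24964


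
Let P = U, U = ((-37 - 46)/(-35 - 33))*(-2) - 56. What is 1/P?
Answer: -34/1987 ≈ -0.017111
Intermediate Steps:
U = -1987/34 (U = -83/(-68)*(-2) - 56 = -83*(-1/68)*(-2) - 56 = (83/68)*(-2) - 56 = -83/34 - 56 = -1987/34 ≈ -58.441)
P = -1987/34 ≈ -58.441
1/P = 1/(-1987/34) = -34/1987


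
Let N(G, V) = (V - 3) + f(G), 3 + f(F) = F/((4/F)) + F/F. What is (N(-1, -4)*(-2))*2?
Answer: 35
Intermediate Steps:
f(F) = -2 + F**2/4 (f(F) = -3 + (F/((4/F)) + F/F) = -3 + (F*(F/4) + 1) = -3 + (F**2/4 + 1) = -3 + (1 + F**2/4) = -2 + F**2/4)
N(G, V) = -5 + V + G**2/4 (N(G, V) = (V - 3) + (-2 + G**2/4) = (-3 + V) + (-2 + G**2/4) = -5 + V + G**2/4)
(N(-1, -4)*(-2))*2 = ((-5 - 4 + (1/4)*(-1)**2)*(-2))*2 = ((-5 - 4 + (1/4)*1)*(-2))*2 = ((-5 - 4 + 1/4)*(-2))*2 = -35/4*(-2)*2 = (35/2)*2 = 35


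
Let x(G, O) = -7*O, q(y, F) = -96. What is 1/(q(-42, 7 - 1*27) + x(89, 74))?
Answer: -1/614 ≈ -0.0016287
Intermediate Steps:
1/(q(-42, 7 - 1*27) + x(89, 74)) = 1/(-96 - 7*74) = 1/(-96 - 518) = 1/(-614) = -1/614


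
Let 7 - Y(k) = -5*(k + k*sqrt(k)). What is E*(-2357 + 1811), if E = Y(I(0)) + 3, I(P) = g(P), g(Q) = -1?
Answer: -2730 + 2730*I ≈ -2730.0 + 2730.0*I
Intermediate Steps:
I(P) = -1
Y(k) = 7 + 5*k + 5*k**(3/2) (Y(k) = 7 - (-5)*(k + k*sqrt(k)) = 7 - (-5)*(k + k**(3/2)) = 7 - (-5*k - 5*k**(3/2)) = 7 + (5*k + 5*k**(3/2)) = 7 + 5*k + 5*k**(3/2))
E = 5 - 5*I (E = (7 + 5*(-1) + 5*(-1)**(3/2)) + 3 = (7 - 5 + 5*(-I)) + 3 = (7 - 5 - 5*I) + 3 = (2 - 5*I) + 3 = 5 - 5*I ≈ 5.0 - 5.0*I)
E*(-2357 + 1811) = (5 - 5*I)*(-2357 + 1811) = (5 - 5*I)*(-546) = -2730 + 2730*I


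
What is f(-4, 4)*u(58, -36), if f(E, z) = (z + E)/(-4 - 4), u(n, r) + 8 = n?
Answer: 0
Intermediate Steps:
u(n, r) = -8 + n
f(E, z) = -E/8 - z/8 (f(E, z) = (E + z)/(-8) = (E + z)*(-⅛) = -E/8 - z/8)
f(-4, 4)*u(58, -36) = (-⅛*(-4) - ⅛*4)*(-8 + 58) = (½ - ½)*50 = 0*50 = 0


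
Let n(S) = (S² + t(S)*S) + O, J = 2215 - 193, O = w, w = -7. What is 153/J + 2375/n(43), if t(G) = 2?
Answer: 849539/649736 ≈ 1.3075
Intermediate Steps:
O = -7
J = 2022
n(S) = -7 + S² + 2*S (n(S) = (S² + 2*S) - 7 = -7 + S² + 2*S)
153/J + 2375/n(43) = 153/2022 + 2375/(-7 + 43² + 2*43) = 153*(1/2022) + 2375/(-7 + 1849 + 86) = 51/674 + 2375/1928 = 849539/649736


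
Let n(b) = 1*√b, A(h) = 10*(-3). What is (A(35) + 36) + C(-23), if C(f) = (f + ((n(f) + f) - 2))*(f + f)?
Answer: 2214 - 46*I*√23 ≈ 2214.0 - 220.61*I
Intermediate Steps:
A(h) = -30
n(b) = √b
C(f) = 2*f*(-2 + √f + 2*f) (C(f) = (f + ((√f + f) - 2))*(f + f) = (f + ((f + √f) - 2))*(2*f) = (f + (-2 + f + √f))*(2*f) = (-2 + √f + 2*f)*(2*f) = 2*f*(-2 + √f + 2*f))
(A(35) + 36) + C(-23) = (-30 + 36) + 2*(-23)*(-2 + √(-23) + 2*(-23)) = 6 + 2*(-23)*(-2 + I*√23 - 46) = 6 + 2*(-23)*(-48 + I*√23) = 6 + (2208 - 46*I*√23) = 2214 - 46*I*√23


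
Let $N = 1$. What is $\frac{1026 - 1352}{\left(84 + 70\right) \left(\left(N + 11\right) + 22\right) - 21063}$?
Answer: $\frac{326}{15827} \approx 0.020598$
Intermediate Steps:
$\frac{1026 - 1352}{\left(84 + 70\right) \left(\left(N + 11\right) + 22\right) - 21063} = \frac{1026 - 1352}{\left(84 + 70\right) \left(\left(1 + 11\right) + 22\right) - 21063} = - \frac{326}{154 \left(12 + 22\right) - 21063} = - \frac{326}{154 \cdot 34 - 21063} = - \frac{326}{5236 - 21063} = - \frac{326}{-15827} = \left(-326\right) \left(- \frac{1}{15827}\right) = \frac{326}{15827}$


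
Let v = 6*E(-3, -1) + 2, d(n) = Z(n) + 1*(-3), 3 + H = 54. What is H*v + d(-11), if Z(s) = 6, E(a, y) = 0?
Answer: 105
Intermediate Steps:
H = 51 (H = -3 + 54 = 51)
d(n) = 3 (d(n) = 6 + 1*(-3) = 6 - 3 = 3)
v = 2 (v = 6*0 + 2 = 0 + 2 = 2)
H*v + d(-11) = 51*2 + 3 = 102 + 3 = 105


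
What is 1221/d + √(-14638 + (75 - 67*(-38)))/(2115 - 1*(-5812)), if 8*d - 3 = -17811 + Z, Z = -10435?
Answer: -9768/28243 + I*√12017/7927 ≈ -0.34586 + 0.013829*I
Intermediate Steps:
d = -28243/8 (d = 3/8 + (-17811 - 10435)/8 = 3/8 + (⅛)*(-28246) = 3/8 - 14123/4 = -28243/8 ≈ -3530.4)
1221/d + √(-14638 + (75 - 67*(-38)))/(2115 - 1*(-5812)) = 1221/(-28243/8) + √(-14638 + (75 - 67*(-38)))/(2115 - 1*(-5812)) = 1221*(-8/28243) + √(-14638 + (75 + 2546))/(2115 + 5812) = -9768/28243 + √(-14638 + 2621)/7927 = -9768/28243 + √(-12017)*(1/7927) = -9768/28243 + (I*√12017)*(1/7927) = -9768/28243 + I*√12017/7927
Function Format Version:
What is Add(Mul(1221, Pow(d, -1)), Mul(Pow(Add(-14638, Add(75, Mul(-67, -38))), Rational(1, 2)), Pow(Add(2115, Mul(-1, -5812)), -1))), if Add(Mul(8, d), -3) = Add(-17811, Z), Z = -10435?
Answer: Add(Rational(-9768, 28243), Mul(Rational(1, 7927), I, Pow(12017, Rational(1, 2)))) ≈ Add(-0.34586, Mul(0.013829, I))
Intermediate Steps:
d = Rational(-28243, 8) (d = Add(Rational(3, 8), Mul(Rational(1, 8), Add(-17811, -10435))) = Add(Rational(3, 8), Mul(Rational(1, 8), -28246)) = Add(Rational(3, 8), Rational(-14123, 4)) = Rational(-28243, 8) ≈ -3530.4)
Add(Mul(1221, Pow(d, -1)), Mul(Pow(Add(-14638, Add(75, Mul(-67, -38))), Rational(1, 2)), Pow(Add(2115, Mul(-1, -5812)), -1))) = Add(Mul(1221, Pow(Rational(-28243, 8), -1)), Mul(Pow(Add(-14638, Add(75, Mul(-67, -38))), Rational(1, 2)), Pow(Add(2115, Mul(-1, -5812)), -1))) = Add(Mul(1221, Rational(-8, 28243)), Mul(Pow(Add(-14638, Add(75, 2546)), Rational(1, 2)), Pow(Add(2115, 5812), -1))) = Add(Rational(-9768, 28243), Mul(Pow(Add(-14638, 2621), Rational(1, 2)), Pow(7927, -1))) = Add(Rational(-9768, 28243), Mul(Pow(-12017, Rational(1, 2)), Rational(1, 7927))) = Add(Rational(-9768, 28243), Mul(Mul(I, Pow(12017, Rational(1, 2))), Rational(1, 7927))) = Add(Rational(-9768, 28243), Mul(Rational(1, 7927), I, Pow(12017, Rational(1, 2))))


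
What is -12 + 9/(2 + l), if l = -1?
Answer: -3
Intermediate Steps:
-12 + 9/(2 + l) = -12 + 9/(2 - 1) = -12 + 9/1 = -12 + 1*9 = -12 + 9 = -3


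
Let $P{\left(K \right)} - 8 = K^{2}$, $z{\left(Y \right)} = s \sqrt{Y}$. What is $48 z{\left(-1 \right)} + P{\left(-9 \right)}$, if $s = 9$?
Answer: $89 + 432 i \approx 89.0 + 432.0 i$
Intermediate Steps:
$z{\left(Y \right)} = 9 \sqrt{Y}$
$P{\left(K \right)} = 8 + K^{2}$
$48 z{\left(-1 \right)} + P{\left(-9 \right)} = 48 \cdot 9 \sqrt{-1} + \left(8 + \left(-9\right)^{2}\right) = 48 \cdot 9 i + \left(8 + 81\right) = 432 i + 89 = 89 + 432 i$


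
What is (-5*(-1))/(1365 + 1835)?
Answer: 1/640 ≈ 0.0015625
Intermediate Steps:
(-5*(-1))/(1365 + 1835) = 5/3200 = 5*(1/3200) = 1/640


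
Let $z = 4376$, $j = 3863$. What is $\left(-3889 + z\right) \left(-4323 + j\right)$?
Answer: $-224020$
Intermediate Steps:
$\left(-3889 + z\right) \left(-4323 + j\right) = \left(-3889 + 4376\right) \left(-4323 + 3863\right) = 487 \left(-460\right) = -224020$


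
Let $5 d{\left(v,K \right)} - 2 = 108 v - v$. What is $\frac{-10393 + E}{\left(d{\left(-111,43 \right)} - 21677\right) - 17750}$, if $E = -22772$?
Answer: $\frac{11055}{13934} \approx 0.79338$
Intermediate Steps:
$d{\left(v,K \right)} = \frac{2}{5} + \frac{107 v}{5}$ ($d{\left(v,K \right)} = \frac{2}{5} + \frac{108 v - v}{5} = \frac{2}{5} + \frac{107 v}{5}$)
$\frac{-10393 + E}{\left(d{\left(-111,43 \right)} - 21677\right) - 17750} = \frac{-10393 - 22772}{\left(\left(\frac{2}{5} + \frac{107}{5} \left(-111\right)\right) - 21677\right) - 17750} = - \frac{33165}{\left(\left(\frac{2}{5} - \frac{11877}{5}\right) - 21677\right) - 17750} = - \frac{33165}{\left(-2375 - 21677\right) - 17750} = - \frac{33165}{-24052 - 17750} = - \frac{33165}{-41802} = \left(-33165\right) \left(- \frac{1}{41802}\right) = \frac{11055}{13934}$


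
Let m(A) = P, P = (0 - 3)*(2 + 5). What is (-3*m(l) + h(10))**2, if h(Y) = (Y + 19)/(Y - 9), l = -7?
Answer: 8464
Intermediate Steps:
P = -21 (P = -3*7 = -21)
m(A) = -21
h(Y) = (19 + Y)/(-9 + Y)
(-3*m(l) + h(10))**2 = (-3*(-21) + (19 + 10)/(-9 + 10))**2 = (63 + 29/1)**2 = (63 + 1*29)**2 = (63 + 29)**2 = 92**2 = 8464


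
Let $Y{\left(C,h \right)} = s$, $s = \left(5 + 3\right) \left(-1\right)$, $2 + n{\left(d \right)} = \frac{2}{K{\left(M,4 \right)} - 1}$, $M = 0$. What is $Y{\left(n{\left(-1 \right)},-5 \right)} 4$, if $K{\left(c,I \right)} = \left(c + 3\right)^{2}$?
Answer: $-32$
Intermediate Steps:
$K{\left(c,I \right)} = \left(3 + c\right)^{2}$
$n{\left(d \right)} = - \frac{7}{4}$ ($n{\left(d \right)} = -2 + \frac{2}{\left(3 + 0\right)^{2} - 1} = -2 + \frac{2}{3^{2} - 1} = -2 + \frac{2}{9 - 1} = -2 + \frac{2}{8} = -2 + 2 \cdot \frac{1}{8} = -2 + \frac{1}{4} = - \frac{7}{4}$)
$s = -8$ ($s = 8 \left(-1\right) = -8$)
$Y{\left(C,h \right)} = -8$
$Y{\left(n{\left(-1 \right)},-5 \right)} 4 = \left(-8\right) 4 = -32$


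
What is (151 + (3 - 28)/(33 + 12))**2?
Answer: 1833316/81 ≈ 22634.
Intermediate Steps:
(151 + (3 - 28)/(33 + 12))**2 = (151 - 25/45)**2 = (151 - 25*1/45)**2 = (151 - 5/9)**2 = (1354/9)**2 = 1833316/81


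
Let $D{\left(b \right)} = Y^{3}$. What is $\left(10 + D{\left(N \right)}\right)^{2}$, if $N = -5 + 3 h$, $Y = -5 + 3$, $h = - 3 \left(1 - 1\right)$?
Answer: $4$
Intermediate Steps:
$h = 0$ ($h = \left(-3\right) 0 = 0$)
$Y = -2$
$N = -5$ ($N = -5 + 3 \cdot 0 = -5 + 0 = -5$)
$D{\left(b \right)} = -8$ ($D{\left(b \right)} = \left(-2\right)^{3} = -8$)
$\left(10 + D{\left(N \right)}\right)^{2} = \left(10 - 8\right)^{2} = 2^{2} = 4$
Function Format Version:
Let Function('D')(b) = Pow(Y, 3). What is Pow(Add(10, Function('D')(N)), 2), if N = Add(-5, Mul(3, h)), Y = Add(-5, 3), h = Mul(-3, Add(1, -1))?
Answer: 4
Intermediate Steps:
h = 0 (h = Mul(-3, 0) = 0)
Y = -2
N = -5 (N = Add(-5, Mul(3, 0)) = Add(-5, 0) = -5)
Function('D')(b) = -8 (Function('D')(b) = Pow(-2, 3) = -8)
Pow(Add(10, Function('D')(N)), 2) = Pow(Add(10, -8), 2) = Pow(2, 2) = 4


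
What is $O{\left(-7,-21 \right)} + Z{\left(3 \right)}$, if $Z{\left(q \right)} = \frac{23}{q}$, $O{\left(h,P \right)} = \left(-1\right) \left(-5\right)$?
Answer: $\frac{38}{3} \approx 12.667$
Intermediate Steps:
$O{\left(h,P \right)} = 5$
$O{\left(-7,-21 \right)} + Z{\left(3 \right)} = 5 + \frac{23}{3} = \frac{38}{3}$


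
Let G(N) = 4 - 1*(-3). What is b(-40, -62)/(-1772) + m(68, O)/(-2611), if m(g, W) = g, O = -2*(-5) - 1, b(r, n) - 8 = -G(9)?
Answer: -123107/4626692 ≈ -0.026608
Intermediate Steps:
G(N) = 7 (G(N) = 4 + 3 = 7)
b(r, n) = 1 (b(r, n) = 8 - 1*7 = 8 - 7 = 1)
O = 9 (O = 10 - 1 = 9)
b(-40, -62)/(-1772) + m(68, O)/(-2611) = 1/(-1772) + 68/(-2611) = 1*(-1/1772) + 68*(-1/2611) = -1/1772 - 68/2611 = -123107/4626692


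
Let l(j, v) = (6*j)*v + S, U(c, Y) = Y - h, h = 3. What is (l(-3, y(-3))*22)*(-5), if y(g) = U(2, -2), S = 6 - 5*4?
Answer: -8360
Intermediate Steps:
S = -14 (S = 6 - 20 = -14)
U(c, Y) = -3 + Y (U(c, Y) = Y - 1*3 = Y - 3 = -3 + Y)
y(g) = -5 (y(g) = -3 - 2 = -5)
l(j, v) = -14 + 6*j*v (l(j, v) = (6*j)*v - 14 = 6*j*v - 14 = -14 + 6*j*v)
(l(-3, y(-3))*22)*(-5) = ((-14 + 6*(-3)*(-5))*22)*(-5) = ((-14 + 90)*22)*(-5) = (76*22)*(-5) = 1672*(-5) = -8360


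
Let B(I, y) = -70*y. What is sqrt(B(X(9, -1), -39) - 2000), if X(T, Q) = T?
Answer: sqrt(730) ≈ 27.019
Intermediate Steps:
sqrt(B(X(9, -1), -39) - 2000) = sqrt(-70*(-39) - 2000) = sqrt(2730 - 2000) = sqrt(730)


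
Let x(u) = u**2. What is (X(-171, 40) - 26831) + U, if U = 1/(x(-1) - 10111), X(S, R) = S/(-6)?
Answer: -135486638/5055 ≈ -26803.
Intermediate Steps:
X(S, R) = -S/6 (X(S, R) = S*(-1/6) = -S/6)
U = -1/10110 (U = 1/((-1)**2 - 10111) = 1/(1 - 10111) = 1/(-10110) = -1/10110 ≈ -9.8912e-5)
(X(-171, 40) - 26831) + U = (-1/6*(-171) - 26831) - 1/10110 = (57/2 - 26831) - 1/10110 = -53605/2 - 1/10110 = -135486638/5055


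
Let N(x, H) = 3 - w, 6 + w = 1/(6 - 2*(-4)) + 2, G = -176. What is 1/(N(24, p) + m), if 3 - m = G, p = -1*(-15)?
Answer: 14/2603 ≈ 0.0053784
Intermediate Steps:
p = 15
w = -55/14 (w = -6 + (1/(6 - 2*(-4)) + 2) = -6 + (1/(6 + 8) + 2) = -6 + (1/14 + 2) = -6 + 29/14 = -55/14 ≈ -3.9286)
N(x, H) = 97/14 (N(x, H) = 3 - 1*(-55/14) = 3 + 55/14 = 97/14)
m = 179 (m = 3 - 1*(-176) = 3 + 176 = 179)
1/(N(24, p) + m) = 1/(97/14 + 179) = 1/(2603/14) = 14/2603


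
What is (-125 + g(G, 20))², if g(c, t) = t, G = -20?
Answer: 11025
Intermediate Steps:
(-125 + g(G, 20))² = (-125 + 20)² = (-105)² = 11025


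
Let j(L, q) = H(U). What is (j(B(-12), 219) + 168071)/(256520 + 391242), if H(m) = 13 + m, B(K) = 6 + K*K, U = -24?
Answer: 84030/323881 ≈ 0.25945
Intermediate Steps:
B(K) = 6 + K²
j(L, q) = -11 (j(L, q) = 13 - 24 = -11)
(j(B(-12), 219) + 168071)/(256520 + 391242) = (-11 + 168071)/(256520 + 391242) = 168060/647762 = 168060*(1/647762) = 84030/323881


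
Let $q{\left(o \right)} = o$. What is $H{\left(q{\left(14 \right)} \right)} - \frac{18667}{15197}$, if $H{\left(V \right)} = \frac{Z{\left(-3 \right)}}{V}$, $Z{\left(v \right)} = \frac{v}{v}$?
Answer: $- \frac{35163}{30394} \approx -1.1569$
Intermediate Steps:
$Z{\left(v \right)} = 1$
$H{\left(V \right)} = \frac{1}{V}$ ($H{\left(V \right)} = 1 \frac{1}{V} = \frac{1}{V}$)
$H{\left(q{\left(14 \right)} \right)} - \frac{18667}{15197} = \frac{1}{14} - \frac{18667}{15197} = - \frac{35163}{30394}$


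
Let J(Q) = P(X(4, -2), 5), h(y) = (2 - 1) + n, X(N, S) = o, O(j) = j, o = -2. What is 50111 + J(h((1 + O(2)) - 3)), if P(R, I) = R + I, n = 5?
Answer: 50114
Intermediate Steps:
X(N, S) = -2
h(y) = 6 (h(y) = (2 - 1) + 5 = 1 + 5 = 6)
P(R, I) = I + R
J(Q) = 3 (J(Q) = 5 - 2 = 3)
50111 + J(h((1 + O(2)) - 3)) = 50111 + 3 = 50114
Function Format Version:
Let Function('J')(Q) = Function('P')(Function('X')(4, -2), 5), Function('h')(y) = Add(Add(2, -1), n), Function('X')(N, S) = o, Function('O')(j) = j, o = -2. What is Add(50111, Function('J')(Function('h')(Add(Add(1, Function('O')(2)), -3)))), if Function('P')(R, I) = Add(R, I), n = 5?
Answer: 50114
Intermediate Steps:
Function('X')(N, S) = -2
Function('h')(y) = 6 (Function('h')(y) = Add(Add(2, -1), 5) = Add(1, 5) = 6)
Function('P')(R, I) = Add(I, R)
Function('J')(Q) = 3 (Function('J')(Q) = Add(5, -2) = 3)
Add(50111, Function('J')(Function('h')(Add(Add(1, Function('O')(2)), -3)))) = Add(50111, 3) = 50114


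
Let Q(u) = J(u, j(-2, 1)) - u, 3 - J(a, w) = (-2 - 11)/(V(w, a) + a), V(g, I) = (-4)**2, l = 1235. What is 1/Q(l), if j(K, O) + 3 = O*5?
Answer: -1251/1541219 ≈ -0.00081170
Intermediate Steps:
V(g, I) = 16
j(K, O) = -3 + 5*O (j(K, O) = -3 + O*5 = -3 + 5*O)
J(a, w) = 3 + 13/(16 + a) (J(a, w) = 3 - (-2 - 11)/(16 + a) = 3 - (-13)/(16 + a) = 3 + 13/(16 + a))
Q(u) = -u + (61 + 3*u)/(16 + u) (Q(u) = (61 + 3*u)/(16 + u) - u = -u + (61 + 3*u)/(16 + u))
1/Q(l) = 1/((61 - 1*1235**2 - 13*1235)/(16 + 1235)) = 1/((61 - 1*1525225 - 16055)/1251) = 1/((61 - 1525225 - 16055)/1251) = 1/((1/1251)*(-1541219)) = 1/(-1541219/1251) = -1251/1541219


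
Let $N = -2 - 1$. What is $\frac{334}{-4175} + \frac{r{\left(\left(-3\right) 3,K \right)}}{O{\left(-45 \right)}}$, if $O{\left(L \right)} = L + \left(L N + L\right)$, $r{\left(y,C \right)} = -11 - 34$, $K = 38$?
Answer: $- \frac{27}{25} \approx -1.08$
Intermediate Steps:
$r{\left(y,C \right)} = -45$ ($r{\left(y,C \right)} = -11 - 34 = -45$)
$N = -3$ ($N = -2 - 1 = -3$)
$O{\left(L \right)} = - L$ ($O{\left(L \right)} = L + \left(L \left(-3\right) + L\right) = L + \left(- 3 L + L\right) = L - 2 L = - L$)
$\frac{334}{-4175} + \frac{r{\left(\left(-3\right) 3,K \right)}}{O{\left(-45 \right)}} = \frac{334}{-4175} - \frac{45}{\left(-1\right) \left(-45\right)} = 334 \left(- \frac{1}{4175}\right) - \frac{45}{45} = - \frac{2}{25} - 1 = - \frac{27}{25}$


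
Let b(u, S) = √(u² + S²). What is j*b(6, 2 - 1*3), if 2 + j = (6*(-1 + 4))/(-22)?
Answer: -31*√37/11 ≈ -17.142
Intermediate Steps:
b(u, S) = √(S² + u²)
j = -31/11 (j = -2 + (6*(-1 + 4))/(-22) = -2 + (6*3)*(-1/22) = -2 + 18*(-1/22) = -2 - 9/11 = -31/11 ≈ -2.8182)
j*b(6, 2 - 1*3) = -31*√((2 - 1*3)² + 6²)/11 = -31*√((2 - 3)² + 36)/11 = -31*√((-1)² + 36)/11 = -31*√(1 + 36)/11 = -31*√37/11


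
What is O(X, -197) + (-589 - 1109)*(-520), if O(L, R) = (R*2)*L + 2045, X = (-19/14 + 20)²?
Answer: 73310653/98 ≈ 7.4807e+5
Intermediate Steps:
X = 68121/196 (X = (-19*1/14 + 20)² = (-19/14 + 20)² = (261/14)² = 68121/196 ≈ 347.56)
O(L, R) = 2045 + 2*L*R (O(L, R) = (2*R)*L + 2045 = 2*L*R + 2045 = 2045 + 2*L*R)
O(X, -197) + (-589 - 1109)*(-520) = (2045 + 2*(68121/196)*(-197)) + (-589 - 1109)*(-520) = (2045 - 13419837/98) - 1698*(-520) = -13219427/98 + 882960 = 73310653/98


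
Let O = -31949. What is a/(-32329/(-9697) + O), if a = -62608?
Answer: 151777444/77444281 ≈ 1.9598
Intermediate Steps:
a/(-32329/(-9697) + O) = -62608/(-32329/(-9697) - 31949) = -62608/(-32329*(-1/9697) - 31949) = -62608/(32329/9697 - 31949) = -62608/(-309777124/9697) = -62608*(-9697/309777124) = 151777444/77444281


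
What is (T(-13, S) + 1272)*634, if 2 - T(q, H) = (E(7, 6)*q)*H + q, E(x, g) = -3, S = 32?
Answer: 24726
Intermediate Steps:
T(q, H) = 2 - q + 3*H*q (T(q, H) = 2 - ((-3*q)*H + q) = 2 - (-3*H*q + q) = 2 - (q - 3*H*q) = 2 + (-q + 3*H*q) = 2 - q + 3*H*q)
(T(-13, S) + 1272)*634 = ((2 - 1*(-13) + 3*32*(-13)) + 1272)*634 = ((2 + 13 - 1248) + 1272)*634 = (-1233 + 1272)*634 = 39*634 = 24726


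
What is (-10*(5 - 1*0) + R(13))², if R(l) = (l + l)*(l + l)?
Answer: 391876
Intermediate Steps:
R(l) = 4*l² (R(l) = (2*l)*(2*l) = 4*l²)
(-10*(5 - 1*0) + R(13))² = (-10*(5 - 1*0) + 4*13²)² = (-10*(5 + 0) + 4*169)² = (-10*5 + 676)² = (-50 + 676)² = 626² = 391876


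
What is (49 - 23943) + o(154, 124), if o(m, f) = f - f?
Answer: -23894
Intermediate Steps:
o(m, f) = 0
(49 - 23943) + o(154, 124) = (49 - 23943) + 0 = -23894 + 0 = -23894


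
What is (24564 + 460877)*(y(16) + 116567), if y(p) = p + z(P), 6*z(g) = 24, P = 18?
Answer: 56596109867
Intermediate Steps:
z(g) = 4 (z(g) = (⅙)*24 = 4)
y(p) = 4 + p (y(p) = p + 4 = 4 + p)
(24564 + 460877)*(y(16) + 116567) = (24564 + 460877)*((4 + 16) + 116567) = 485441*(20 + 116567) = 485441*116587 = 56596109867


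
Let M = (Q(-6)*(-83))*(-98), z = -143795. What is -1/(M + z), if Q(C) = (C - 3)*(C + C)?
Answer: -1/734677 ≈ -1.3611e-6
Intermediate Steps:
Q(C) = 2*C*(-3 + C) (Q(C) = (-3 + C)*(2*C) = 2*C*(-3 + C))
M = 878472 (M = ((2*(-6)*(-3 - 6))*(-83))*(-98) = ((2*(-6)*(-9))*(-83))*(-98) = (108*(-83))*(-98) = -8964*(-98) = 878472)
-1/(M + z) = -1/(878472 - 143795) = -1/734677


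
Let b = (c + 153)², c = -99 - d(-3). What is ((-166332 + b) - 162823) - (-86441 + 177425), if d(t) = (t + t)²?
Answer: -419815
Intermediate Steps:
d(t) = 4*t² (d(t) = (2*t)² = 4*t²)
c = -135 (c = -99 - 4*(-3)² = -99 - 4*9 = -99 - 1*36 = -99 - 36 = -135)
b = 324 (b = (-135 + 153)² = 18² = 324)
((-166332 + b) - 162823) - (-86441 + 177425) = ((-166332 + 324) - 162823) - (-86441 + 177425) = (-166008 - 162823) - 1*90984 = -328831 - 90984 = -419815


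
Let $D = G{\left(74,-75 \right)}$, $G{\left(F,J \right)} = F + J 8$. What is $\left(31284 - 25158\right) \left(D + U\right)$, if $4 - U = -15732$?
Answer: $93176460$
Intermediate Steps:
$G{\left(F,J \right)} = F + 8 J$
$U = 15736$ ($U = 4 - -15732 = 4 + 15732 = 15736$)
$D = -526$ ($D = 74 + 8 \left(-75\right) = 74 - 600 = -526$)
$\left(31284 - 25158\right) \left(D + U\right) = \left(31284 - 25158\right) \left(-526 + 15736\right) = \left(31284 - 25158\right) 15210 = 6126 \cdot 15210 = 93176460$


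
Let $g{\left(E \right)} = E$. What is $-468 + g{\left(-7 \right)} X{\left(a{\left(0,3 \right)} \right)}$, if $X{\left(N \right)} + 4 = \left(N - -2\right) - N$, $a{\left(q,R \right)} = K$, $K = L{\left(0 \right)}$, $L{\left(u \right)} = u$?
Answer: $-454$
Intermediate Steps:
$K = 0$
$a{\left(q,R \right)} = 0$
$X{\left(N \right)} = -2$ ($X{\left(N \right)} = -4 + \left(\left(N - -2\right) - N\right) = -4 + \left(\left(N + 2\right) - N\right) = -4 + \left(\left(2 + N\right) - N\right) = -4 + 2 = -2$)
$-468 + g{\left(-7 \right)} X{\left(a{\left(0,3 \right)} \right)} = -468 - -14 = -468 + 14 = -454$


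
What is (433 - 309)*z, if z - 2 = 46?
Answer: 5952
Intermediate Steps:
z = 48 (z = 2 + 46 = 48)
(433 - 309)*z = (433 - 309)*48 = 124*48 = 5952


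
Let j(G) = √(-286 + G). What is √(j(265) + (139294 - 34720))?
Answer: √(104574 + I*√21) ≈ 323.38 + 0.007*I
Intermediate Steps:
√(j(265) + (139294 - 34720)) = √(√(-286 + 265) + (139294 - 34720)) = √(√(-21) + 104574) = √(I*√21 + 104574) = √(104574 + I*√21)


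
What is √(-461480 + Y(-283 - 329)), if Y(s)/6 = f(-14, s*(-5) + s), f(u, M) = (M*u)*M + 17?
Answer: I*√503848514 ≈ 22447.0*I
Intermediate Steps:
f(u, M) = 17 + u*M² (f(u, M) = u*M² + 17 = 17 + u*M²)
Y(s) = 102 - 1344*s² (Y(s) = 6*(17 - 14*(s*(-5) + s)²) = 6*(17 - 14*(-5*s + s)²) = 6*(17 - 14*16*s²) = 6*(17 - 224*s²) = 102 - 1344*s²)
√(-461480 + Y(-283 - 329)) = √(-461480 + (102 - 1344*(-283 - 329)²)) = √(-461480 + (102 - 1344*(-612)²)) = √(-461480 + (102 - 1344*374544)) = √(-461480 + (102 - 503387136)) = √(-461480 - 503387034) = √(-503848514) = I*√503848514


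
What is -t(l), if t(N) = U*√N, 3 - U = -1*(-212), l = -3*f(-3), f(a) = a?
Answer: 627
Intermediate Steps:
l = 9 (l = -3*(-3) = 9)
U = -209 (U = 3 - (-1)*(-212) = 3 - 1*212 = 3 - 212 = -209)
t(N) = -209*√N
-t(l) = -(-209)*√9 = -(-209)*3 = -1*(-627) = 627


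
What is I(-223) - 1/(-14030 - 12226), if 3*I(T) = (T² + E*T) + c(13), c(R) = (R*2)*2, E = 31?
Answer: 375180737/26256 ≈ 14289.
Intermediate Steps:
c(R) = 4*R (c(R) = (2*R)*2 = 4*R)
I(T) = 52/3 + T²/3 + 31*T/3 (I(T) = ((T² + 31*T) + 4*13)/3 = ((T² + 31*T) + 52)/3 = (52 + T² + 31*T)/3 = 52/3 + T²/3 + 31*T/3)
I(-223) - 1/(-14030 - 12226) = (52/3 + (⅓)*(-223)² + (31/3)*(-223)) - 1/(-14030 - 12226) = (52/3 + (⅓)*49729 - 6913/3) - 1/(-26256) = (52/3 + 49729/3 - 6913/3) - 1*(-1/26256) = 42868/3 + 1/26256 = 375180737/26256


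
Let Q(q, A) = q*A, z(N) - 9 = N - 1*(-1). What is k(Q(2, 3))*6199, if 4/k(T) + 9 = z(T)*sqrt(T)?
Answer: 74388/485 + 396736*sqrt(6)/1455 ≈ 821.28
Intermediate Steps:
z(N) = 10 + N (z(N) = 9 + (N - 1*(-1)) = 9 + (N + 1) = 9 + (1 + N) = 10 + N)
Q(q, A) = A*q
k(T) = 4/(-9 + sqrt(T)*(10 + T)) (k(T) = 4/(-9 + (10 + T)*sqrt(T)) = 4/(-9 + sqrt(T)*(10 + T)))
k(Q(2, 3))*6199 = (4/(-9 + sqrt(3*2)*(10 + 3*2)))*6199 = (4/(-9 + sqrt(6)*(10 + 6)))*6199 = (4/(-9 + sqrt(6)*16))*6199 = (4/(-9 + 16*sqrt(6)))*6199 = 24796/(-9 + 16*sqrt(6))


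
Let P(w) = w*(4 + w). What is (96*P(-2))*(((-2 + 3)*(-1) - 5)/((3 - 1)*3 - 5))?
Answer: 2304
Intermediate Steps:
(96*P(-2))*(((-2 + 3)*(-1) - 5)/((3 - 1)*3 - 5)) = (96*(-2*(4 - 2)))*(((-2 + 3)*(-1) - 5)/((3 - 1)*3 - 5)) = (96*(-2*2))*((1*(-1) - 5)/(2*3 - 5)) = (96*(-4))*((-1 - 5)/(6 - 5)) = -(-2304)/1 = -(-2304) = -384*(-6) = 2304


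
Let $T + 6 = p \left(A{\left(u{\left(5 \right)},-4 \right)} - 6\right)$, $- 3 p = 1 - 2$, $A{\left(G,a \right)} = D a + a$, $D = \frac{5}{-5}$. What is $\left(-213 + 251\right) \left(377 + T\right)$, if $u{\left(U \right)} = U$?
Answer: $14022$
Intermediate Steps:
$D = -1$ ($D = 5 \left(- \frac{1}{5}\right) = -1$)
$A{\left(G,a \right)} = 0$ ($A{\left(G,a \right)} = - a + a = 0$)
$p = \frac{1}{3}$ ($p = - \frac{1 - 2}{3} = \left(- \frac{1}{3}\right) \left(-1\right) = \frac{1}{3} \approx 0.33333$)
$T = -8$ ($T = -6 + \frac{0 - 6}{3} = -6 + \frac{1}{3} \left(-6\right) = -6 - 2 = -8$)
$\left(-213 + 251\right) \left(377 + T\right) = \left(-213 + 251\right) \left(377 - 8\right) = 38 \cdot 369 = 14022$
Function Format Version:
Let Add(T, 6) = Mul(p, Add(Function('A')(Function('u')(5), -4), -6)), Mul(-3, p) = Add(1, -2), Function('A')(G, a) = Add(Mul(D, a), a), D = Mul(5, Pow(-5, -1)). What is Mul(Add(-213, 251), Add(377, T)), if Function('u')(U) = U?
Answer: 14022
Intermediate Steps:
D = -1 (D = Mul(5, Rational(-1, 5)) = -1)
Function('A')(G, a) = 0 (Function('A')(G, a) = Add(Mul(-1, a), a) = 0)
p = Rational(1, 3) (p = Mul(Rational(-1, 3), Add(1, -2)) = Mul(Rational(-1, 3), -1) = Rational(1, 3) ≈ 0.33333)
T = -8 (T = Add(-6, Mul(Rational(1, 3), Add(0, -6))) = Add(-6, Mul(Rational(1, 3), -6)) = Add(-6, -2) = -8)
Mul(Add(-213, 251), Add(377, T)) = Mul(Add(-213, 251), Add(377, -8)) = Mul(38, 369) = 14022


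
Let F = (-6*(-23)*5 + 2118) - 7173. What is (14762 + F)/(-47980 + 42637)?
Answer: -10397/5343 ≈ -1.9459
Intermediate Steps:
F = -4365 (F = (138*5 + 2118) - 7173 = (690 + 2118) - 7173 = 2808 - 7173 = -4365)
(14762 + F)/(-47980 + 42637) = (14762 - 4365)/(-47980 + 42637) = 10397/(-5343) = 10397*(-1/5343) = -10397/5343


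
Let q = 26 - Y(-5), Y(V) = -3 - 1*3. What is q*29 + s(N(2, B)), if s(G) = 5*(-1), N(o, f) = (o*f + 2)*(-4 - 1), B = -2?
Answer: 923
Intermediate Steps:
Y(V) = -6 (Y(V) = -3 - 3 = -6)
N(o, f) = -10 - 5*f*o (N(o, f) = (f*o + 2)*(-5) = (2 + f*o)*(-5) = -10 - 5*f*o)
s(G) = -5
q = 32 (q = 26 - 1*(-6) = 26 + 6 = 32)
q*29 + s(N(2, B)) = 32*29 - 5 = 928 - 5 = 923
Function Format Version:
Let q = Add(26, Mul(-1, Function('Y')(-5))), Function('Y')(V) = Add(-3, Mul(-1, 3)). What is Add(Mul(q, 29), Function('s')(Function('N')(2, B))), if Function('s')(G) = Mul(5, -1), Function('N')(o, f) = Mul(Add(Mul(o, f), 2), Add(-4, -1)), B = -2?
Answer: 923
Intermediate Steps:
Function('Y')(V) = -6 (Function('Y')(V) = Add(-3, -3) = -6)
Function('N')(o, f) = Add(-10, Mul(-5, f, o)) (Function('N')(o, f) = Mul(Add(Mul(f, o), 2), -5) = Mul(Add(2, Mul(f, o)), -5) = Add(-10, Mul(-5, f, o)))
Function('s')(G) = -5
q = 32 (q = Add(26, Mul(-1, -6)) = Add(26, 6) = 32)
Add(Mul(q, 29), Function('s')(Function('N')(2, B))) = Add(Mul(32, 29), -5) = Add(928, -5) = 923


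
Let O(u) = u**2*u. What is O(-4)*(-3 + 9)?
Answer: -384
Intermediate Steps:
O(u) = u**3
O(-4)*(-3 + 9) = (-4)**3*(-3 + 9) = -64*6 = -384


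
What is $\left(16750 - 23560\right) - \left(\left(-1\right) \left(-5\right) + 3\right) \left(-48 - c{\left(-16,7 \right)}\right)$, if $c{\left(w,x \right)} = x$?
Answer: $-6370$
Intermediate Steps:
$\left(16750 - 23560\right) - \left(\left(-1\right) \left(-5\right) + 3\right) \left(-48 - c{\left(-16,7 \right)}\right) = \left(16750 - 23560\right) - \left(\left(-1\right) \left(-5\right) + 3\right) \left(-48 - 7\right) = \left(16750 - 23560\right) - \left(5 + 3\right) \left(-48 - 7\right) = -6810 - 8 \left(-55\right) = -6810 - -440 = -6810 + 440 = -6370$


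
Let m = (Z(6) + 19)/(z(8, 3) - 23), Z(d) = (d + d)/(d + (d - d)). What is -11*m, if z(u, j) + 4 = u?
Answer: 231/19 ≈ 12.158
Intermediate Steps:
z(u, j) = -4 + u
Z(d) = 2 (Z(d) = (2*d)/(d + 0) = (2*d)/d = 2)
m = -21/19 (m = (2 + 19)/((-4 + 8) - 23) = 21/(4 - 23) = 21/(-19) = 21*(-1/19) = -21/19 ≈ -1.1053)
-11*m = -11*(-21/19) = 231/19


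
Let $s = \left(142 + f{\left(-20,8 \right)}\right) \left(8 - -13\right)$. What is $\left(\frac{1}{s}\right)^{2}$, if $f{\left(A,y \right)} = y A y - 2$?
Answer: $\frac{1}{573123600} \approx 1.7448 \cdot 10^{-9}$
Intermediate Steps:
$f{\left(A,y \right)} = -2 + A y^{2}$ ($f{\left(A,y \right)} = A y y - 2 = A y^{2} - 2 = -2 + A y^{2}$)
$s = -23940$ ($s = \left(142 - \left(2 + 20 \cdot 8^{2}\right)\right) \left(8 - -13\right) = \left(142 - 1282\right) \left(8 + \left(-11 + 24\right)\right) = \left(142 - 1282\right) \left(8 + 13\right) = \left(142 - 1282\right) 21 = \left(-1140\right) 21 = -23940$)
$\left(\frac{1}{s}\right)^{2} = \left(\frac{1}{-23940}\right)^{2} = \left(- \frac{1}{23940}\right)^{2} = \frac{1}{573123600}$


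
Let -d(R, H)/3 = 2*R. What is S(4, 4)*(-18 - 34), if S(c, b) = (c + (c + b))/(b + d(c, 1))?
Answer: 156/5 ≈ 31.200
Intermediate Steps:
d(R, H) = -6*R
S(c, b) = (b + 2*c)/(b - 6*c) (S(c, b) = (c + (c + b))/(b - 6*c) = (c + (b + c))/(b - 6*c) = (b + 2*c)/(b - 6*c))
S(4, 4)*(-18 - 34) = ((4 + 2*4)/(4 - 6*4))*(-18 - 34) = ((4 + 8)/(4 - 24))*(-52) = (12/(-20))*(-52) = -1/20*12*(-52) = -⅗*(-52) = 156/5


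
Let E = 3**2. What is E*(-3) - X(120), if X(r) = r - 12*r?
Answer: 1293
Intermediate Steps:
E = 9
X(r) = -11*r
E*(-3) - X(120) = 9*(-3) - (-11)*120 = -27 - 1*(-1320) = -27 + 1320 = 1293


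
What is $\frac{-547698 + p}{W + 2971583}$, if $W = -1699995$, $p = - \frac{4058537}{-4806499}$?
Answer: $- \frac{2632505830765}{6111886450412} \approx -0.43072$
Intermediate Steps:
$p = \frac{4058537}{4806499}$ ($p = \left(-4058537\right) \left(- \frac{1}{4806499}\right) = \frac{4058537}{4806499} \approx 0.84439$)
$\frac{-547698 + p}{W + 2971583} = \frac{-547698 + \frac{4058537}{4806499}}{-1699995 + 2971583} = - \frac{2632505830765}{4806499 \cdot 1271588} = \left(- \frac{2632505830765}{4806499}\right) \frac{1}{1271588} = - \frac{2632505830765}{6111886450412}$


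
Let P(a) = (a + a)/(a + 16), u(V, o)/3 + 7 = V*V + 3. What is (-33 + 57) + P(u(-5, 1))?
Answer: 2022/79 ≈ 25.595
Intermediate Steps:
u(V, o) = -12 + 3*V² (u(V, o) = -21 + 3*(V*V + 3) = -21 + 3*(V² + 3) = -21 + 3*(3 + V²) = -21 + (9 + 3*V²) = -12 + 3*V²)
P(a) = 2*a/(16 + a) (P(a) = (2*a)/(16 + a) = 2*a/(16 + a))
(-33 + 57) + P(u(-5, 1)) = (-33 + 57) + 2*(-12 + 3*(-5)²)/(16 + (-12 + 3*(-5)²)) = 24 + 2*(-12 + 3*25)/(16 + (-12 + 3*25)) = 24 + 2*(-12 + 75)/(16 + (-12 + 75)) = 24 + 2*63/(16 + 63) = 24 + 2*63/79 = 24 + 2*63*(1/79) = 24 + 126/79 = 2022/79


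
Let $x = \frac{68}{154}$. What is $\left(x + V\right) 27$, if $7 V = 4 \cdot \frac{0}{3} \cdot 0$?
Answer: $\frac{918}{77} \approx 11.922$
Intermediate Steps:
$x = \frac{34}{77}$ ($x = 68 \cdot \frac{1}{154} = \frac{34}{77} \approx 0.44156$)
$V = 0$ ($V = \frac{4 \cdot \frac{0}{3} \cdot 0}{7} = \frac{4 \cdot 0 \cdot \frac{1}{3} \cdot 0}{7} = \frac{4 \cdot 0 \cdot 0}{7} = \frac{0 \cdot 0}{7} = \frac{1}{7} \cdot 0 = 0$)
$\left(x + V\right) 27 = \left(\frac{34}{77} + 0\right) 27 = \frac{34}{77} \cdot 27 = \frac{918}{77}$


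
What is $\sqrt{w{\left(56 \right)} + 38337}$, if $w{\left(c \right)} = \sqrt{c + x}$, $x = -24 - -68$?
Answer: $\sqrt{38347} \approx 195.82$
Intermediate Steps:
$x = 44$ ($x = -24 + 68 = 44$)
$w{\left(c \right)} = \sqrt{44 + c}$ ($w{\left(c \right)} = \sqrt{c + 44} = \sqrt{44 + c}$)
$\sqrt{w{\left(56 \right)} + 38337} = \sqrt{\sqrt{44 + 56} + 38337} = \sqrt{\sqrt{100} + 38337} = \sqrt{10 + 38337} = \sqrt{38347}$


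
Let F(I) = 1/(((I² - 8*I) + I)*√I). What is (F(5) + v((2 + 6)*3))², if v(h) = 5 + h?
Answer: (1450 - √5)²/2500 ≈ 838.41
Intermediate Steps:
F(I) = 1/(√I*(I² - 7*I)) (F(I) = 1/((I² - 7*I)*√I) = 1/(√I*(I² - 7*I)))
(F(5) + v((2 + 6)*3))² = (1/(5^(3/2)*(-7 + 5)) + (5 + (2 + 6)*3))² = ((√5/25)/(-2) + (5 + 8*3))² = ((√5/25)*(-½) + (5 + 24))² = (-√5/50 + 29)² = (29 - √5/50)²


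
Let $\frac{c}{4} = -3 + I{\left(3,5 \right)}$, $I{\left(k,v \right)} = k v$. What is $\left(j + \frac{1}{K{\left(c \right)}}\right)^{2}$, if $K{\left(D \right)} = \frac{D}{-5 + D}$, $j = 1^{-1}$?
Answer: $\frac{8281}{2304} \approx 3.5942$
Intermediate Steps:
$j = 1$
$c = 48$ ($c = 4 \left(-3 + 3 \cdot 5\right) = 4 \left(-3 + 15\right) = 4 \cdot 12 = 48$)
$\left(j + \frac{1}{K{\left(c \right)}}\right)^{2} = \left(1 + \frac{1}{48 \frac{1}{-5 + 48}}\right)^{2} = \left(1 + \frac{1}{48 \cdot \frac{1}{43}}\right)^{2} = \left(1 + \frac{1}{\frac{48}{43}}\right)^{2} = \left(1 + \frac{43}{48}\right)^{2} = \left(\frac{91}{48}\right)^{2} = \frac{8281}{2304}$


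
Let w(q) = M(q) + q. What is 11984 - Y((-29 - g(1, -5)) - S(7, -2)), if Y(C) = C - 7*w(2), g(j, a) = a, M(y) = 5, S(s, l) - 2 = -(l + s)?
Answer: 12054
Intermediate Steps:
S(s, l) = 2 - l - s (S(s, l) = 2 - (l + s) = 2 + (-l - s) = 2 - l - s)
w(q) = 5 + q
Y(C) = -49 + C (Y(C) = C - 7*(5 + 2) = C - 7*7 = C - 49 = -49 + C)
11984 - Y((-29 - g(1, -5)) - S(7, -2)) = 11984 - (-49 + ((-29 - 1*(-5)) - (2 - 1*(-2) - 1*7))) = 11984 - (-49 + ((-29 + 5) - (2 + 2 - 7))) = 11984 - (-49 + (-24 - 1*(-3))) = 11984 - (-49 + (-24 + 3)) = 11984 - (-49 - 21) = 11984 - 1*(-70) = 11984 + 70 = 12054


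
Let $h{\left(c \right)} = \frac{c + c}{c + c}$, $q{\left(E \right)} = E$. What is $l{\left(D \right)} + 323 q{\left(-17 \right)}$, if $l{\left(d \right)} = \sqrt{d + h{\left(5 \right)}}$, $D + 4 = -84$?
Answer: $-5491 + i \sqrt{87} \approx -5491.0 + 9.3274 i$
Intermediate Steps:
$D = -88$ ($D = -4 - 84 = -88$)
$h{\left(c \right)} = 1$ ($h{\left(c \right)} = \frac{2 c}{2 c} = 2 c \frac{1}{2 c} = 1$)
$l{\left(d \right)} = \sqrt{1 + d}$ ($l{\left(d \right)} = \sqrt{d + 1} = \sqrt{1 + d}$)
$l{\left(D \right)} + 323 q{\left(-17 \right)} = \sqrt{1 - 88} + 323 \left(-17\right) = \sqrt{-87} - 5491 = i \sqrt{87} - 5491 = -5491 + i \sqrt{87}$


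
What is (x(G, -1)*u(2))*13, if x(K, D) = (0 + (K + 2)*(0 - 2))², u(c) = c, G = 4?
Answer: 3744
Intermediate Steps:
x(K, D) = (-4 - 2*K)² (x(K, D) = (0 + (2 + K)*(-2))² = (0 + (-4 - 2*K))² = (-4 - 2*K)²)
(x(G, -1)*u(2))*13 = ((4*(2 + 4)²)*2)*13 = ((4*6²)*2)*13 = ((4*36)*2)*13 = (144*2)*13 = 288*13 = 3744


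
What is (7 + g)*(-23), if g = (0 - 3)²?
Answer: -368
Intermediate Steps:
g = 9 (g = (-3)² = 9)
(7 + g)*(-23) = (7 + 9)*(-23) = 16*(-23) = -368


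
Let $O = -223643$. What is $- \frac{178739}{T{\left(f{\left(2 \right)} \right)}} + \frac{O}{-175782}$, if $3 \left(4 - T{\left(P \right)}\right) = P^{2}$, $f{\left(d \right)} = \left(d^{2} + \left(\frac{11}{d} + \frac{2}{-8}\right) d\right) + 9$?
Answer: $\frac{377512479299}{379864902} \approx 993.81$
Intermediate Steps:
$f{\left(d \right)} = 9 + d^{2} + d \left(- \frac{1}{4} + \frac{11}{d}\right)$ ($f{\left(d \right)} = \left(d^{2} + \left(\frac{11}{d} + 2 \left(- \frac{1}{8}\right)\right) d\right) + 9 = \left(d^{2} + \left(\frac{11}{d} - \frac{1}{4}\right) d\right) + 9 = \left(d^{2} + \left(- \frac{1}{4} + \frac{11}{d}\right) d\right) + 9 = \left(d^{2} + d \left(- \frac{1}{4} + \frac{11}{d}\right)\right) + 9 = 9 + d^{2} + d \left(- \frac{1}{4} + \frac{11}{d}\right)$)
$T{\left(P \right)} = 4 - \frac{P^{2}}{3}$
$- \frac{178739}{T{\left(f{\left(2 \right)} \right)}} + \frac{O}{-175782} = - \frac{178739}{4 - \frac{\left(20 + 2^{2} - \frac{1}{2}\right)^{2}}{3}} - \frac{223643}{-175782} = - \frac{178739}{4 - \frac{\left(20 + 4 - \frac{1}{2}\right)^{2}}{3}} - - \frac{223643}{175782} = - \frac{178739}{4 - \frac{\left(\frac{47}{2}\right)^{2}}{3}} + \frac{223643}{175782} = - \frac{178739}{4 - \frac{2209}{12}} + \frac{223643}{175782} = - \frac{178739}{- \frac{2161}{12}} + \frac{223643}{175782} = \left(-178739\right) \left(- \frac{12}{2161}\right) + \frac{223643}{175782} = \frac{2144868}{2161} + \frac{223643}{175782} = \frac{377512479299}{379864902}$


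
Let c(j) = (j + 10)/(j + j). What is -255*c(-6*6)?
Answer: -1105/12 ≈ -92.083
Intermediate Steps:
c(j) = (10 + j)/(2*j) (c(j) = (10 + j)/((2*j)) = (10 + j)*(1/(2*j)) = (10 + j)/(2*j))
-255*c(-6*6) = -255*(10 - 6*6)/(2*((-6*6))) = -255*(10 - 36)/(2*(-36)) = -255*(-1)*(-26)/(2*36) = -255*13/36 = -1105/12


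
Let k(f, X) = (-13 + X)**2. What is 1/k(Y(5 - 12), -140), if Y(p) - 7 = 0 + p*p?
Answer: 1/23409 ≈ 4.2719e-5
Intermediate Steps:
Y(p) = 7 + p**2 (Y(p) = 7 + (0 + p*p) = 7 + (0 + p**2) = 7 + p**2)
1/k(Y(5 - 12), -140) = 1/((-13 - 140)**2) = 1/((-153)**2) = 1/23409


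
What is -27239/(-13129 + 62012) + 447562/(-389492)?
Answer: -16243772917/9519768718 ≈ -1.7063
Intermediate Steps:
-27239/(-13129 + 62012) + 447562/(-389492) = -27239/48883 + 447562*(-1/389492) = -27239*1/48883 - 223781/194746 = -27239/48883 - 223781/194746 = -16243772917/9519768718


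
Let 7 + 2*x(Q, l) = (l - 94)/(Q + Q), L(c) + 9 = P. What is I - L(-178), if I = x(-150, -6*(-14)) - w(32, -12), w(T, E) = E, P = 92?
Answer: -4469/60 ≈ -74.483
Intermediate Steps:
L(c) = 83 (L(c) = -9 + 92 = 83)
x(Q, l) = -7/2 + (-94 + l)/(4*Q) (x(Q, l) = -7/2 + ((l - 94)/(Q + Q))/2 = -7/2 + ((-94 + l)/((2*Q)))/2 = -7/2 + ((-94 + l)*(1/(2*Q)))/2 = -7/2 + ((-94 + l)/(2*Q))/2 = -7/2 + (-94 + l)/(4*Q))
I = 511/60 (I = (¼)*(-94 - 6*(-14) - 14*(-150))/(-150) - 1*(-12) = (¼)*(-1/150)*(-94 + 84 + 2100) + 12 = (¼)*(-1/150)*2090 + 12 = -209/60 + 12 = 511/60 ≈ 8.5167)
I - L(-178) = 511/60 - 1*83 = 511/60 - 83 = -4469/60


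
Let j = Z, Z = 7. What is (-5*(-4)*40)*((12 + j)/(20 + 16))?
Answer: 3800/9 ≈ 422.22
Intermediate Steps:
j = 7
(-5*(-4)*40)*((12 + j)/(20 + 16)) = (-5*(-4)*40)*((12 + 7)/(20 + 16)) = (20*40)*(19/36) = 800*(19*(1/36)) = 800*(19/36) = 3800/9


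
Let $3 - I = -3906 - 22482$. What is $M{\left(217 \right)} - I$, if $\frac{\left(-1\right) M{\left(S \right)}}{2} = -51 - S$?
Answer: $-25855$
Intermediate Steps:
$I = 26391$ ($I = 3 - \left(-3906 - 22482\right) = 3 - -26388 = 3 + 26388 = 26391$)
$M{\left(S \right)} = 102 + 2 S$ ($M{\left(S \right)} = - 2 \left(-51 - S\right) = 102 + 2 S$)
$M{\left(217 \right)} - I = \left(102 + 2 \cdot 217\right) - 26391 = \left(102 + 434\right) - 26391 = 536 - 26391 = -25855$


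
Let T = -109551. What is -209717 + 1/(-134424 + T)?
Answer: -51165705076/243975 ≈ -2.0972e+5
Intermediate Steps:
-209717 + 1/(-134424 + T) = -209717 + 1/(-134424 - 109551) = -209717 + 1/(-243975) = -209717 - 1/243975 = -51165705076/243975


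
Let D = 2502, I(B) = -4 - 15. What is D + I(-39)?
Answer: 2483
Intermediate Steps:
I(B) = -19
D + I(-39) = 2502 - 19 = 2483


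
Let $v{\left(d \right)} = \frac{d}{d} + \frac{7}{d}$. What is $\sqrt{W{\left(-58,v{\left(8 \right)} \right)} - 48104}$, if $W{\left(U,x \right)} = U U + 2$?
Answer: $i \sqrt{44738} \approx 211.51 i$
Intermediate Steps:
$v{\left(d \right)} = 1 + \frac{7}{d}$
$W{\left(U,x \right)} = 2 + U^{2}$ ($W{\left(U,x \right)} = U^{2} + 2 = 2 + U^{2}$)
$\sqrt{W{\left(-58,v{\left(8 \right)} \right)} - 48104} = \sqrt{\left(2 + \left(-58\right)^{2}\right) - 48104} = \sqrt{\left(2 + 3364\right) - 48104} = \sqrt{3366 - 48104} = \sqrt{-44738} = i \sqrt{44738}$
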